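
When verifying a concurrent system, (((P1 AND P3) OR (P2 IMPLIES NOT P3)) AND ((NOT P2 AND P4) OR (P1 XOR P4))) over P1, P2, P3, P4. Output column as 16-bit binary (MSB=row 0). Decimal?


Formula: (((P1 AND P3) OR (P2 IMPLIES NOT P3)) AND ((NOT P2 AND P4) OR (P1 XOR P4))) over P1, P2, P3, P4 (16 rows)
Evaluate each row (bits = P1,P2,P3,P4, MSB first):
  row 0 [0000]: (((0 AND 0) OR (0 IMPLIES NOT 0)) AND ((NOT 0 AND 0) OR (0 XOR 0))) -> 0
  row 1 [0001]: (((0 AND 0) OR (0 IMPLIES NOT 0)) AND ((NOT 0 AND 1) OR (0 XOR 1))) -> 1
  row 2 [0010]: (((0 AND 1) OR (0 IMPLIES NOT 1)) AND ((NOT 0 AND 0) OR (0 XOR 0))) -> 0
  row 3 [0011]: (((0 AND 1) OR (0 IMPLIES NOT 1)) AND ((NOT 0 AND 1) OR (0 XOR 1))) -> 1
  row 4 [0100]: (((0 AND 0) OR (1 IMPLIES NOT 0)) AND ((NOT 1 AND 0) OR (0 XOR 0))) -> 0
  row 5 [0101]: (((0 AND 0) OR (1 IMPLIES NOT 0)) AND ((NOT 1 AND 1) OR (0 XOR 1))) -> 1
  row 6 [0110]: (((0 AND 1) OR (1 IMPLIES NOT 1)) AND ((NOT 1 AND 0) OR (0 XOR 0))) -> 0
  row 7 [0111]: (((0 AND 1) OR (1 IMPLIES NOT 1)) AND ((NOT 1 AND 1) OR (0 XOR 1))) -> 0
  row 8 [1000]: (((1 AND 0) OR (0 IMPLIES NOT 0)) AND ((NOT 0 AND 0) OR (1 XOR 0))) -> 1
  row 9 [1001]: (((1 AND 0) OR (0 IMPLIES NOT 0)) AND ((NOT 0 AND 1) OR (1 XOR 1))) -> 1
  row 10 [1010]: (((1 AND 1) OR (0 IMPLIES NOT 1)) AND ((NOT 0 AND 0) OR (1 XOR 0))) -> 1
  row 11 [1011]: (((1 AND 1) OR (0 IMPLIES NOT 1)) AND ((NOT 0 AND 1) OR (1 XOR 1))) -> 1
  row 12 [1100]: (((1 AND 0) OR (1 IMPLIES NOT 0)) AND ((NOT 1 AND 0) OR (1 XOR 0))) -> 1
  row 13 [1101]: (((1 AND 0) OR (1 IMPLIES NOT 0)) AND ((NOT 1 AND 1) OR (1 XOR 1))) -> 0
  row 14 [1110]: (((1 AND 1) OR (1 IMPLIES NOT 1)) AND ((NOT 1 AND 0) OR (1 XOR 0))) -> 1
  row 15 [1111]: (((1 AND 1) OR (1 IMPLIES NOT 1)) AND ((NOT 1 AND 1) OR (1 XOR 1))) -> 0
Full result column, 4 rows per line (P1,P2 fixed per line; P3,P4 runs 00..11 left to right):
  rows 0-3 [P1,P2=00]: 0101  = hex 5
  rows 4-7 [P1,P2=01]: 0100  = hex 4
  rows 8-11 [P1,P2=10]: 1111  = hex F
  rows 12-15 [P1,P2=11]: 1010  = hex A
Output column (row 0 .. row 15) = 0101010011111010
Output column grouped in 4s = 0101 0100 1111 1010 = 0x54FA
Convert to decimal digit by digit (value = value*16 + digit):
  5 -> 5
  5*16 + 4 = 84
  84*16 + 15 (F) = 1359
  1359*16 + 10 (A) = 21754
Decimal = 21754

21754


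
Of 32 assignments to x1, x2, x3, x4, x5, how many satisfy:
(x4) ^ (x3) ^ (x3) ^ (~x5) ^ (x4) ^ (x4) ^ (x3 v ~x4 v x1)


CNF with 7 clauses over 5 vars (32 assignments).
An assignment satisfies CNF iff every clause has >=1 true literal.
Check each row (bits = x1,x2,x3,x4,x5; clause T/F shown):
  row 0 [00000]: clauses=FFFTFFT -> 0
  row 1 [00001]: clauses=FFFFFFT -> 0
  row 2 [00010]: clauses=TFFTTTF -> 0
  row 3 [00011]: clauses=TFFFTTF -> 0
  row 4 [00100]: clauses=FTTTFFT -> 0
  row 5 [00101]: clauses=FTTFFFT -> 0
  row 6 [00110]: clauses=TTTTTTT -> 1
  row 7 [00111]: clauses=TTTFTTT -> 0
  row 8 [01000]: clauses=FFFTFFT -> 0
  row 9 [01001]: clauses=FFFFFFT -> 0
  row 10 [01010]: clauses=TFFTTTF -> 0
  row 11 [01011]: clauses=TFFFTTF -> 0
  row 12 [01100]: clauses=FTTTFFT -> 0
  row 13 [01101]: clauses=FTTFFFT -> 0
  row 14 [01110]: clauses=TTTTTTT -> 1
  row 15 [01111]: clauses=TTTFTTT -> 0
  row 16 [10000]: clauses=FFFTFFT -> 0
  row 17 [10001]: clauses=FFFFFFT -> 0
  row 18 [10010]: clauses=TFFTTTT -> 0
  row 19 [10011]: clauses=TFFFTTT -> 0
  row 20 [10100]: clauses=FTTTFFT -> 0
  row 21 [10101]: clauses=FTTFFFT -> 0
  row 22 [10110]: clauses=TTTTTTT -> 1
  row 23 [10111]: clauses=TTTFTTT -> 0
  row 24 [11000]: clauses=FFFTFFT -> 0
  row 25 [11001]: clauses=FFFFFFT -> 0
  row 26 [11010]: clauses=TFFTTTT -> 0
  row 27 [11011]: clauses=TFFFTTT -> 0
  row 28 [11100]: clauses=FTTTFFT -> 0
  row 29 [11101]: clauses=FTTFFFT -> 0
  row 30 [11110]: clauses=TTTTTTT -> 1
  row 31 [11111]: clauses=TTTFTTT -> 0
Full result column, 8 rows per line (x1,x2 fixed per line; x3,x4,x5 runs 000..111 left to right):
  rows 0-7 [x1,x2=00]: 00000010  (ones: 1)
  rows 8-15 [x1,x2=01]: 00000010  (ones: 1)
  rows 16-23 [x1,x2=10]: 00000010  (ones: 1)
  rows 24-31 [x1,x2=11]: 00000010  (ones: 1)
Satisfying assignments = 1+1+1+1 = 4

4


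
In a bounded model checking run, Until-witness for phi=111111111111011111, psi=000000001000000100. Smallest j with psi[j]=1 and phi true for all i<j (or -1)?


(phi U psi) at 0: need smallest j with psi[j]=1 and phi[i]=1 for all i in [0,j).
Scan from step 0:
  step 0: phi=1, psi=0 -> continue
  step 1: phi=1, psi=0 -> continue
  step 2: phi=1, psi=0 -> continue
  step 3: phi=1, psi=0 -> continue
  step 8: psi=1 and phi held for [0,8) -> witness found
Witness step = 8

8


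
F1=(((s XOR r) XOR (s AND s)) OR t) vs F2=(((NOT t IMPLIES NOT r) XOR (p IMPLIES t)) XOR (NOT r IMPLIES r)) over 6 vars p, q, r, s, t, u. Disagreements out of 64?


F1 = (((s XOR r) XOR (s AND s)) OR t)
F2 = (((NOT t IMPLIES NOT r) XOR (p IMPLIES t)) XOR (NOT r IMPLIES r))
Evaluate both on each of 64 rows (bits = p,q,r,s,t,u):
  row 0 [000000]: F1=0 F2=0 -> 0
  row 1 [000001]: F1=0 F2=0 -> 0
  row 2 [000010]: F1=1 F2=0 (differ) -> 1
  row 3 [000011]: F1=1 F2=0 (differ) -> 1
  row 4 [000100]: F1=0 F2=0 -> 0
  (every remaining row is evaluated the same way; all 64 results are listed next)
Full result column, 8 rows per line (p,q,r fixed per line; s,t,u runs 000..111 left to right):
  rows 0-7 [p,q,r=000]: 00110011  (ones: 4)
  rows 8-15 [p,q,r=001]: 11001100  (ones: 4)
  rows 16-23 [p,q,r=010]: 00110011  (ones: 4)
  rows 24-31 [p,q,r=011]: 11001100  (ones: 4)
  rows 32-39 [p,q,r=100]: 11111111  (ones: 8)
  rows 40-47 [p,q,r=101]: 00000000  (ones: 0)
  rows 48-55 [p,q,r=110]: 11111111  (ones: 8)
  rows 56-63 [p,q,r=111]: 00000000  (ones: 0)
Disagreements = 4+4+4+4+8+0+8+0 = 32

32


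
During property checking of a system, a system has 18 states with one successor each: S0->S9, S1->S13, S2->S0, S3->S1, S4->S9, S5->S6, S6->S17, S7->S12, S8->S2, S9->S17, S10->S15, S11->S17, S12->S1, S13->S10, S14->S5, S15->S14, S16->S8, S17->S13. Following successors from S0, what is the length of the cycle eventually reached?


Trace from S0 until a state repeats:
  S0 -> S9 -> S17 -> S13 -> S10 -> S15 -> S14 -> S5 -> S6 -> S17
S17 first seen at step 2, revisited at step 9.
Cycle length = 9 - 2 = 7

7


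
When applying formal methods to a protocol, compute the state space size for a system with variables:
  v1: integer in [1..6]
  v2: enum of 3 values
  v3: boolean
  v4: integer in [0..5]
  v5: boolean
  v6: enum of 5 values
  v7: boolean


State space = product of domain sizes of all variables.
Domain sizes:
  v1 (integer in [1..6]): 6
  v2 (enum of 3 values): 3
  v3 (boolean): 2
  v4 (integer in [0..5]): 6
  v5 (boolean): 2
  v6 (enum of 5 values): 5
  v7 (boolean): 2
Product = 6 * 3 * 2 * 6 * 2 * 5 * 2 = 4320

4320


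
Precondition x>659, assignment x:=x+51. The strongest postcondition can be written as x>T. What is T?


Formula: sp(P, x:=E) = exists old_x. (x = E[old_x/x]) AND P[old_x/x] (old_x is the value of x before the assignment; eliminate old_x by solving x = E[old_x/x] for old_x)
Step 1: Precondition P: x>659, i.e. old_x > 659
Step 2: Assignment gives x = old_x + 51, so old_x = x - 51
Step 3: Substitute into P: x - 51 > 659
Step 4: Simplify: x > 659+51 = 710

710


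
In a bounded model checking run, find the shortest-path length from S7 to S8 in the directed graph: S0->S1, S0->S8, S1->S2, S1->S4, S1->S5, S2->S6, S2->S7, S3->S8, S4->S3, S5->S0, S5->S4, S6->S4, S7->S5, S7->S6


BFS layer-by-layer from S7:
  dist 0: {S7}
  dist 1: {S5, S6}
  dist 2: {S0, S4}
  dist 3: {S1, S3, S8}
  -> S8 reached at distance 3
Shortest path length = 3

3


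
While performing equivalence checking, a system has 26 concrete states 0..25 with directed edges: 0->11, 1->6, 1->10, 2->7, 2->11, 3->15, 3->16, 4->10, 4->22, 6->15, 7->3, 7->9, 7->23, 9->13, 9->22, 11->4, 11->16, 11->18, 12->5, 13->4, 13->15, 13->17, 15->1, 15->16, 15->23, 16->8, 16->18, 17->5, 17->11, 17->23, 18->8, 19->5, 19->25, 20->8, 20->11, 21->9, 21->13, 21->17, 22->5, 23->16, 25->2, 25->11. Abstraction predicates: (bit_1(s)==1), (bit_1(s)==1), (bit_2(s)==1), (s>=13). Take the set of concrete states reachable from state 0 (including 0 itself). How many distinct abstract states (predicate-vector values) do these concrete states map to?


BFS from 0:
Concrete reachable: {0, 4, 5, 8, 10, 11, 16, 18, 22}
Abstract via predicates (bit_1(s)==1), (bit_1(s)==1), (bit_2(s)==1), (s>=13):
  (0,0,0,0) <- {0, 8}
  (0,0,0,1) <- {16}
  (0,0,1,0) <- {4, 5}
  (1,1,0,0) <- {10, 11}
  (1,1,0,1) <- {18}
  (1,1,1,1) <- {22}
Distinct abstract states = 6

6


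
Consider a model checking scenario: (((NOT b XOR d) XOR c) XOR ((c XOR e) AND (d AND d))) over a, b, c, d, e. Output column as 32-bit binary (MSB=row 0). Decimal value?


Formula: (((NOT b XOR d) XOR c) XOR ((c XOR e) AND (d AND d))) over a, b, c, d, e (32 rows)
Evaluate each row (bits = a,b,c,d,e, MSB first):
  row 0 [00000]: (((NOT 0 XOR 0) XOR 0) XOR ((0 XOR 0) AND (0 AND 0))) -> 1
  row 1 [00001]: (((NOT 0 XOR 0) XOR 0) XOR ((0 XOR 1) AND (0 AND 0))) -> 1
  row 2 [00010]: (((NOT 0 XOR 1) XOR 0) XOR ((0 XOR 0) AND (1 AND 1))) -> 0
  row 3 [00011]: (((NOT 0 XOR 1) XOR 0) XOR ((0 XOR 1) AND (1 AND 1))) -> 1
  row 4 [00100]: (((NOT 0 XOR 0) XOR 1) XOR ((1 XOR 0) AND (0 AND 0))) -> 0
  row 5 [00101]: (((NOT 0 XOR 0) XOR 1) XOR ((1 XOR 1) AND (0 AND 0))) -> 0
  row 6 [00110]: (((NOT 0 XOR 1) XOR 1) XOR ((1 XOR 0) AND (1 AND 1))) -> 0
  row 7 [00111]: (((NOT 0 XOR 1) XOR 1) XOR ((1 XOR 1) AND (1 AND 1))) -> 1
  row 8 [01000]: (((NOT 1 XOR 0) XOR 0) XOR ((0 XOR 0) AND (0 AND 0))) -> 0
  row 9 [01001]: (((NOT 1 XOR 0) XOR 0) XOR ((0 XOR 1) AND (0 AND 0))) -> 0
  row 10 [01010]: (((NOT 1 XOR 1) XOR 0) XOR ((0 XOR 0) AND (1 AND 1))) -> 1
  row 11 [01011]: (((NOT 1 XOR 1) XOR 0) XOR ((0 XOR 1) AND (1 AND 1))) -> 0
  row 12 [01100]: (((NOT 1 XOR 0) XOR 1) XOR ((1 XOR 0) AND (0 AND 0))) -> 1
  row 13 [01101]: (((NOT 1 XOR 0) XOR 1) XOR ((1 XOR 1) AND (0 AND 0))) -> 1
  row 14 [01110]: (((NOT 1 XOR 1) XOR 1) XOR ((1 XOR 0) AND (1 AND 1))) -> 1
  row 15 [01111]: (((NOT 1 XOR 1) XOR 1) XOR ((1 XOR 1) AND (1 AND 1))) -> 0
  row 16 [10000]: (((NOT 0 XOR 0) XOR 0) XOR ((0 XOR 0) AND (0 AND 0))) -> 1
  row 17 [10001]: (((NOT 0 XOR 0) XOR 0) XOR ((0 XOR 1) AND (0 AND 0))) -> 1
  row 18 [10010]: (((NOT 0 XOR 1) XOR 0) XOR ((0 XOR 0) AND (1 AND 1))) -> 0
  row 19 [10011]: (((NOT 0 XOR 1) XOR 0) XOR ((0 XOR 1) AND (1 AND 1))) -> 1
  row 20 [10100]: (((NOT 0 XOR 0) XOR 1) XOR ((1 XOR 0) AND (0 AND 0))) -> 0
  row 21 [10101]: (((NOT 0 XOR 0) XOR 1) XOR ((1 XOR 1) AND (0 AND 0))) -> 0
  row 22 [10110]: (((NOT 0 XOR 1) XOR 1) XOR ((1 XOR 0) AND (1 AND 1))) -> 0
  row 23 [10111]: (((NOT 0 XOR 1) XOR 1) XOR ((1 XOR 1) AND (1 AND 1))) -> 1
  row 24 [11000]: (((NOT 1 XOR 0) XOR 0) XOR ((0 XOR 0) AND (0 AND 0))) -> 0
  row 25 [11001]: (((NOT 1 XOR 0) XOR 0) XOR ((0 XOR 1) AND (0 AND 0))) -> 0
  row 26 [11010]: (((NOT 1 XOR 1) XOR 0) XOR ((0 XOR 0) AND (1 AND 1))) -> 1
  row 27 [11011]: (((NOT 1 XOR 1) XOR 0) XOR ((0 XOR 1) AND (1 AND 1))) -> 0
  row 28 [11100]: (((NOT 1 XOR 0) XOR 1) XOR ((1 XOR 0) AND (0 AND 0))) -> 1
  row 29 [11101]: (((NOT 1 XOR 0) XOR 1) XOR ((1 XOR 1) AND (0 AND 0))) -> 1
  row 30 [11110]: (((NOT 1 XOR 1) XOR 1) XOR ((1 XOR 0) AND (1 AND 1))) -> 1
  row 31 [11111]: (((NOT 1 XOR 1) XOR 1) XOR ((1 XOR 1) AND (1 AND 1))) -> 0
Full result column, 4 rows per line (a,b,c fixed per line; d,e runs 00..11 left to right):
  rows 0-3 [a,b,c=000]: 1101  = hex D
  rows 4-7 [a,b,c=001]: 0001  = hex 1
  rows 8-11 [a,b,c=010]: 0010  = hex 2
  rows 12-15 [a,b,c=011]: 1110  = hex E
  rows 16-19 [a,b,c=100]: 1101  = hex D
  rows 20-23 [a,b,c=101]: 0001  = hex 1
  rows 24-27 [a,b,c=110]: 0010  = hex 2
  rows 28-31 [a,b,c=111]: 1110  = hex E
Output column (row 0 .. row 31) = 11010001001011101101000100101110
Output column grouped in 4s = 1101 0001 0010 1110 1101 0001 0010 1110 = 0xD12ED12E
Convert to decimal digit by digit (value = value*16 + digit):
  D -> 13
  13*16 + 1 = 209
  209*16 + 2 = 3346
  3346*16 + 14 (E) = 53550
  53550*16 + 13 (D) = 856813
  856813*16 + 1 = 13709009
  13709009*16 + 2 = 219344146
  219344146*16 + 14 (E) = 3509506350
Decimal = 3509506350

3509506350


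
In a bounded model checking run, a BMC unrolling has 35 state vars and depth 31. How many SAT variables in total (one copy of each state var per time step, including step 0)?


BMC unrolls to depth k, creating one copy of each state var for steps 0..k.
Step count = 31 + 1 = 32 (steps 0 through 31)
Vars per step = 35
Total = 35 * 32 = 1120

1120


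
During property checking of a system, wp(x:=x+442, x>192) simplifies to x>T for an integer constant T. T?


Formula: wp(x:=E, P) = P[E/x] (substitute E for x in postcondition)
Step 1: Postcondition: x>192
Step 2: Substitute x+442 for x: x+442>192
Step 3: Solve for x: x > 192-442 = -250

-250


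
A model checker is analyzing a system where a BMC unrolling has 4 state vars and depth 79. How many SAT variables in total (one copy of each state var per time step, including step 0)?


BMC unrolls to depth k, creating one copy of each state var for steps 0..k.
Step count = 79 + 1 = 80 (steps 0 through 79)
Vars per step = 4
Total = 4 * 80 = 320

320


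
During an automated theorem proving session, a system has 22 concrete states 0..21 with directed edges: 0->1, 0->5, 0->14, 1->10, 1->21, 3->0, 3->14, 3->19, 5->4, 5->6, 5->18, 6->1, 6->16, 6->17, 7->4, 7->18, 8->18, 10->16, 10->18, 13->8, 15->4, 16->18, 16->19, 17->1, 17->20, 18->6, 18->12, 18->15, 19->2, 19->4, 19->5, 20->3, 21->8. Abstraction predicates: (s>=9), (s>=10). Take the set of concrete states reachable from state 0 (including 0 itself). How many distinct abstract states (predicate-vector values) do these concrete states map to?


BFS from 0:
Concrete reachable: {0, 1, 2, 3, 4, 5, 6, 8, 10, 12, 14, 15, 16, 17, 18, 19, 20, 21}
Abstract via predicates (s>=9), (s>=10):
  (0,0) <- {0, 1, 2, 3, 4, 5, 6, 8}
  (1,1) <- {10, 12, 14, 15, 16, 17, 18, 19, 20, 21}
Distinct abstract states = 2

2


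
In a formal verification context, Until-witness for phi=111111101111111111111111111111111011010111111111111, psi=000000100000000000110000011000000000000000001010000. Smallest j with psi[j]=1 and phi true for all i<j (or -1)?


(phi U psi) at 0: need smallest j with psi[j]=1 and phi[i]=1 for all i in [0,j).
Scan from step 0:
  step 0: phi=1, psi=0 -> continue
  step 1: phi=1, psi=0 -> continue
  step 2: phi=1, psi=0 -> continue
  step 3: phi=1, psi=0 -> continue
  step 6: psi=1 and phi held for [0,6) -> witness found
Witness step = 6

6


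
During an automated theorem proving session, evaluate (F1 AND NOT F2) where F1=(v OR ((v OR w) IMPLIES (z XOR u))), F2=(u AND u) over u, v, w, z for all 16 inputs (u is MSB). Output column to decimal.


F1 = (v OR ((v OR w) IMPLIES (z XOR u)))
F2 = (u AND u)
Counterexample to F1=>F2 is where F1=1 and F2=0.
Evaluate each row (bits = u,v,w,z, MSB first):
  row 0 [0000]: F1=1 F2=0 -> F1&~F2 -> 1
  row 1 [0001]: F1=1 F2=0 -> F1&~F2 -> 1
  row 2 [0010]: F1=0 F2=0 -> F1&~F2 -> 0
  row 3 [0011]: F1=1 F2=0 -> F1&~F2 -> 1
  row 4 [0100]: F1=1 F2=0 -> F1&~F2 -> 1
  row 5 [0101]: F1=1 F2=0 -> F1&~F2 -> 1
  row 6 [0110]: F1=1 F2=0 -> F1&~F2 -> 1
  row 7 [0111]: F1=1 F2=0 -> F1&~F2 -> 1
  row 8 [1000]: F1=1 F2=1 -> F1&~F2 -> 0
  row 9 [1001]: F1=1 F2=1 -> F1&~F2 -> 0
  row 10 [1010]: F1=1 F2=1 -> F1&~F2 -> 0
  row 11 [1011]: F1=0 F2=1 -> F1&~F2 -> 0
  row 12 [1100]: F1=1 F2=1 -> F1&~F2 -> 0
  row 13 [1101]: F1=1 F2=1 -> F1&~F2 -> 0
  row 14 [1110]: F1=1 F2=1 -> F1&~F2 -> 0
  row 15 [1111]: F1=1 F2=1 -> F1&~F2 -> 0
Full result column, 4 rows per line (u,v fixed per line; w,z runs 00..11 left to right):
  rows 0-3 [u,v=00]: 1101  = hex D
  rows 4-7 [u,v=01]: 1111  = hex F
  rows 8-11 [u,v=10]: 0000  = hex 0
  rows 12-15 [u,v=11]: 0000  = hex 0
Counterexample vector (row 0 .. row 15) = 1101111100000000
Output column grouped in 4s = 1101 1111 0000 0000 = 0xDF00
Convert to decimal digit by digit (value = value*16 + digit):
  D -> 13
  13*16 + 15 (F) = 223
  223*16 + 0 = 3568
  3568*16 + 0 = 57088
Decimal = 57088

57088


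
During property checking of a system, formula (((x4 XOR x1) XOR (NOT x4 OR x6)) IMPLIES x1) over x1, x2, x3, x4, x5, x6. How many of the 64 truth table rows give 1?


Formula: (((x4 XOR x1) XOR (NOT x4 OR x6)) IMPLIES x1) over 6 vars (64 rows)
Evaluate each row (x1, x2, x3, x4, x5, x6 as bits, MSB first):
  row 0 [000000]: (((0 XOR 0) XOR (NOT 0 OR 0)) IMPLIES 0) -> 0
  row 1 [000001]: (((0 XOR 0) XOR (NOT 0 OR 1)) IMPLIES 0) -> 0
  row 2 [000010]: (((0 XOR 0) XOR (NOT 0 OR 0)) IMPLIES 0) -> 0
  row 3 [000011]: (((0 XOR 0) XOR (NOT 0 OR 1)) IMPLIES 0) -> 0
  row 4 [000100]: (((1 XOR 0) XOR (NOT 1 OR 0)) IMPLIES 0) -> 0
  (every remaining row is evaluated the same way; all 64 results are listed next)
Full result column, 8 rows per line (x1,x2,x3 fixed per line; x4,x5,x6 runs 000..111 left to right):
  rows 0-7 [x1,x2,x3=000]: 00000101  (ones: 2)
  rows 8-15 [x1,x2,x3=001]: 00000101  (ones: 2)
  rows 16-23 [x1,x2,x3=010]: 00000101  (ones: 2)
  rows 24-31 [x1,x2,x3=011]: 00000101  (ones: 2)
  rows 32-39 [x1,x2,x3=100]: 11111111  (ones: 8)
  rows 40-47 [x1,x2,x3=101]: 11111111  (ones: 8)
  rows 48-55 [x1,x2,x3=110]: 11111111  (ones: 8)
  rows 56-63 [x1,x2,x3=111]: 11111111  (ones: 8)
Count of 1-rows = 2+2+2+2+8+8+8+8 = 40

40


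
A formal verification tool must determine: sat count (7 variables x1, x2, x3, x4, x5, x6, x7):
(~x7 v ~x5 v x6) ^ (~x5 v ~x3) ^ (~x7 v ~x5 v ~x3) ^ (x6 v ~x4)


CNF with 4 clauses over 7 vars (128 assignments).
An assignment satisfies CNF iff every clause has >=1 true literal.
Check each row (bits = x1,x2,x3,x4,x5,x6,x7; clause T/F shown):
  row 0 [0000000]: clauses=TTTT -> 1
  row 1 [0000001]: clauses=TTTT -> 1
  row 2 [0000010]: clauses=TTTT -> 1
  row 3 [0000011]: clauses=TTTT -> 1
  row 4 [0000100]: clauses=TTTT -> 1
  (every remaining row is evaluated the same way; all 128 results are listed next)
Full result column, 8 rows per line (x1,x2,x3,x4 fixed per line; x5,x6,x7 runs 000..111 left to right):
  rows 0-7 [x1,x2,x3,x4=0000]: 11111011  (ones: 7)
  rows 8-15 [x1,x2,x3,x4=0001]: 00110011  (ones: 4)
  rows 16-23 [x1,x2,x3,x4=0010]: 11110000  (ones: 4)
  rows 24-31 [x1,x2,x3,x4=0011]: 00110000  (ones: 2)
  rows 32-39 [x1,x2,x3,x4=0100]: 11111011  (ones: 7)
  rows 40-47 [x1,x2,x3,x4=0101]: 00110011  (ones: 4)
  rows 48-55 [x1,x2,x3,x4=0110]: 11110000  (ones: 4)
  rows 56-63 [x1,x2,x3,x4=0111]: 00110000  (ones: 2)
  rows 64-71 [x1,x2,x3,x4=1000]: 11111011  (ones: 7)
  rows 72-79 [x1,x2,x3,x4=1001]: 00110011  (ones: 4)
  rows 80-87 [x1,x2,x3,x4=1010]: 11110000  (ones: 4)
  rows 88-95 [x1,x2,x3,x4=1011]: 00110000  (ones: 2)
  rows 96-103 [x1,x2,x3,x4=1100]: 11111011  (ones: 7)
  rows 104-111 [x1,x2,x3,x4=1101]: 00110011  (ones: 4)
  rows 112-119 [x1,x2,x3,x4=1110]: 11110000  (ones: 4)
  rows 120-127 [x1,x2,x3,x4=1111]: 00110000  (ones: 2)
Satisfying assignments = 7+4+4+2+7+4+4+2+7+4+4+2+7+4+4+2 = 68

68


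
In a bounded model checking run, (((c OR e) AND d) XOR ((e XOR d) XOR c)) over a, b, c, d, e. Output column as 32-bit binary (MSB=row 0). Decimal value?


Formula: (((c OR e) AND d) XOR ((e XOR d) XOR c)) over a, b, c, d, e (32 rows)
Evaluate each row (bits = a,b,c,d,e, MSB first):
  row 0 [00000]: (((0 OR 0) AND 0) XOR ((0 XOR 0) XOR 0)) -> 0
  row 1 [00001]: (((0 OR 1) AND 0) XOR ((1 XOR 0) XOR 0)) -> 1
  row 2 [00010]: (((0 OR 0) AND 1) XOR ((0 XOR 1) XOR 0)) -> 1
  row 3 [00011]: (((0 OR 1) AND 1) XOR ((1 XOR 1) XOR 0)) -> 1
  row 4 [00100]: (((1 OR 0) AND 0) XOR ((0 XOR 0) XOR 1)) -> 1
  row 5 [00101]: (((1 OR 1) AND 0) XOR ((1 XOR 0) XOR 1)) -> 0
  row 6 [00110]: (((1 OR 0) AND 1) XOR ((0 XOR 1) XOR 1)) -> 1
  row 7 [00111]: (((1 OR 1) AND 1) XOR ((1 XOR 1) XOR 1)) -> 0
  row 8 [01000]: (((0 OR 0) AND 0) XOR ((0 XOR 0) XOR 0)) -> 0
  row 9 [01001]: (((0 OR 1) AND 0) XOR ((1 XOR 0) XOR 0)) -> 1
  row 10 [01010]: (((0 OR 0) AND 1) XOR ((0 XOR 1) XOR 0)) -> 1
  row 11 [01011]: (((0 OR 1) AND 1) XOR ((1 XOR 1) XOR 0)) -> 1
  row 12 [01100]: (((1 OR 0) AND 0) XOR ((0 XOR 0) XOR 1)) -> 1
  row 13 [01101]: (((1 OR 1) AND 0) XOR ((1 XOR 0) XOR 1)) -> 0
  row 14 [01110]: (((1 OR 0) AND 1) XOR ((0 XOR 1) XOR 1)) -> 1
  row 15 [01111]: (((1 OR 1) AND 1) XOR ((1 XOR 1) XOR 1)) -> 0
  row 16 [10000]: (((0 OR 0) AND 0) XOR ((0 XOR 0) XOR 0)) -> 0
  row 17 [10001]: (((0 OR 1) AND 0) XOR ((1 XOR 0) XOR 0)) -> 1
  row 18 [10010]: (((0 OR 0) AND 1) XOR ((0 XOR 1) XOR 0)) -> 1
  row 19 [10011]: (((0 OR 1) AND 1) XOR ((1 XOR 1) XOR 0)) -> 1
  row 20 [10100]: (((1 OR 0) AND 0) XOR ((0 XOR 0) XOR 1)) -> 1
  row 21 [10101]: (((1 OR 1) AND 0) XOR ((1 XOR 0) XOR 1)) -> 0
  row 22 [10110]: (((1 OR 0) AND 1) XOR ((0 XOR 1) XOR 1)) -> 1
  row 23 [10111]: (((1 OR 1) AND 1) XOR ((1 XOR 1) XOR 1)) -> 0
  row 24 [11000]: (((0 OR 0) AND 0) XOR ((0 XOR 0) XOR 0)) -> 0
  row 25 [11001]: (((0 OR 1) AND 0) XOR ((1 XOR 0) XOR 0)) -> 1
  row 26 [11010]: (((0 OR 0) AND 1) XOR ((0 XOR 1) XOR 0)) -> 1
  row 27 [11011]: (((0 OR 1) AND 1) XOR ((1 XOR 1) XOR 0)) -> 1
  row 28 [11100]: (((1 OR 0) AND 0) XOR ((0 XOR 0) XOR 1)) -> 1
  row 29 [11101]: (((1 OR 1) AND 0) XOR ((1 XOR 0) XOR 1)) -> 0
  row 30 [11110]: (((1 OR 0) AND 1) XOR ((0 XOR 1) XOR 1)) -> 1
  row 31 [11111]: (((1 OR 1) AND 1) XOR ((1 XOR 1) XOR 1)) -> 0
Full result column, 4 rows per line (a,b,c fixed per line; d,e runs 00..11 left to right):
  rows 0-3 [a,b,c=000]: 0111  = hex 7
  rows 4-7 [a,b,c=001]: 1010  = hex A
  rows 8-11 [a,b,c=010]: 0111  = hex 7
  rows 12-15 [a,b,c=011]: 1010  = hex A
  rows 16-19 [a,b,c=100]: 0111  = hex 7
  rows 20-23 [a,b,c=101]: 1010  = hex A
  rows 24-27 [a,b,c=110]: 0111  = hex 7
  rows 28-31 [a,b,c=111]: 1010  = hex A
Output column (row 0 .. row 31) = 01111010011110100111101001111010
Output column grouped in 4s = 0111 1010 0111 1010 0111 1010 0111 1010 = 0x7A7A7A7A
Convert to decimal digit by digit (value = value*16 + digit):
  7 -> 7
  7*16 + 10 (A) = 122
  122*16 + 7 = 1959
  1959*16 + 10 (A) = 31354
  31354*16 + 7 = 501671
  501671*16 + 10 (A) = 8026746
  8026746*16 + 7 = 128427943
  128427943*16 + 10 (A) = 2054847098
Decimal = 2054847098

2054847098


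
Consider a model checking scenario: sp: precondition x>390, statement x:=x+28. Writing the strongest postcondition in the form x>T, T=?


Formula: sp(P, x:=E) = exists old_x. (x = E[old_x/x]) AND P[old_x/x] (old_x is the value of x before the assignment; eliminate old_x by solving x = E[old_x/x] for old_x)
Step 1: Precondition P: x>390, i.e. old_x > 390
Step 2: Assignment gives x = old_x + 28, so old_x = x - 28
Step 3: Substitute into P: x - 28 > 390
Step 4: Simplify: x > 390+28 = 418

418


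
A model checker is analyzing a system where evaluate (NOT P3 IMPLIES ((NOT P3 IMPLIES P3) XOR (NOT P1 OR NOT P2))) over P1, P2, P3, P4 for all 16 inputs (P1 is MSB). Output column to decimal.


Formula: (NOT P3 IMPLIES ((NOT P3 IMPLIES P3) XOR (NOT P1 OR NOT P2))) over P1, P2, P3, P4 (16 rows)
Evaluate each row (bits = P1,P2,P3,P4, MSB first):
  row 0 [0000]: (NOT 0 IMPLIES ((NOT 0 IMPLIES 0) XOR (NOT 0 OR NOT 0))) -> 1
  row 1 [0001]: (NOT 0 IMPLIES ((NOT 0 IMPLIES 0) XOR (NOT 0 OR NOT 0))) -> 1
  row 2 [0010]: (NOT 1 IMPLIES ((NOT 1 IMPLIES 1) XOR (NOT 0 OR NOT 0))) -> 1
  row 3 [0011]: (NOT 1 IMPLIES ((NOT 1 IMPLIES 1) XOR (NOT 0 OR NOT 0))) -> 1
  row 4 [0100]: (NOT 0 IMPLIES ((NOT 0 IMPLIES 0) XOR (NOT 0 OR NOT 1))) -> 1
  row 5 [0101]: (NOT 0 IMPLIES ((NOT 0 IMPLIES 0) XOR (NOT 0 OR NOT 1))) -> 1
  row 6 [0110]: (NOT 1 IMPLIES ((NOT 1 IMPLIES 1) XOR (NOT 0 OR NOT 1))) -> 1
  row 7 [0111]: (NOT 1 IMPLIES ((NOT 1 IMPLIES 1) XOR (NOT 0 OR NOT 1))) -> 1
  row 8 [1000]: (NOT 0 IMPLIES ((NOT 0 IMPLIES 0) XOR (NOT 1 OR NOT 0))) -> 1
  row 9 [1001]: (NOT 0 IMPLIES ((NOT 0 IMPLIES 0) XOR (NOT 1 OR NOT 0))) -> 1
  row 10 [1010]: (NOT 1 IMPLIES ((NOT 1 IMPLIES 1) XOR (NOT 1 OR NOT 0))) -> 1
  row 11 [1011]: (NOT 1 IMPLIES ((NOT 1 IMPLIES 1) XOR (NOT 1 OR NOT 0))) -> 1
  row 12 [1100]: (NOT 0 IMPLIES ((NOT 0 IMPLIES 0) XOR (NOT 1 OR NOT 1))) -> 0
  row 13 [1101]: (NOT 0 IMPLIES ((NOT 0 IMPLIES 0) XOR (NOT 1 OR NOT 1))) -> 0
  row 14 [1110]: (NOT 1 IMPLIES ((NOT 1 IMPLIES 1) XOR (NOT 1 OR NOT 1))) -> 1
  row 15 [1111]: (NOT 1 IMPLIES ((NOT 1 IMPLIES 1) XOR (NOT 1 OR NOT 1))) -> 1
Full result column, 4 rows per line (P1,P2 fixed per line; P3,P4 runs 00..11 left to right):
  rows 0-3 [P1,P2=00]: 1111  = hex F
  rows 4-7 [P1,P2=01]: 1111  = hex F
  rows 8-11 [P1,P2=10]: 1111  = hex F
  rows 12-15 [P1,P2=11]: 0011  = hex 3
Output column (row 0 .. row 15) = 1111111111110011
Output column grouped in 4s = 1111 1111 1111 0011 = 0xFFF3
Convert to decimal digit by digit (value = value*16 + digit):
  F -> 15
  15*16 + 15 (F) = 255
  255*16 + 15 (F) = 4095
  4095*16 + 3 = 65523
Decimal = 65523

65523


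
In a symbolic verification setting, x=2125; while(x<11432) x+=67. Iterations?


Step 1: x goes from 2125 toward 11432 by 67; the body runs while x<11432, so iterations = ceil((bound-start)/step)
Step 2: Distance=9307
Step 3: ceil(9307/67)=139

139


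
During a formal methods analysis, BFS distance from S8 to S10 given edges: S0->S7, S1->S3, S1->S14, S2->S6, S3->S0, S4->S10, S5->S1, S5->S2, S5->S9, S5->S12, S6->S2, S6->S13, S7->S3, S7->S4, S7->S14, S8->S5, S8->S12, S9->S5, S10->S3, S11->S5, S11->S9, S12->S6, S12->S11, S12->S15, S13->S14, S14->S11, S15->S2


BFS layer-by-layer from S8:
  dist 0: {S8}
  dist 1: {S5, S12}
  dist 2: {S1, S2, S6, S9, S11, S15}
  dist 3: {S3, S13, S14}
  dist 4: {S0}
  dist 5: {S7}
  dist 6: {S4}
  dist 7: {S10}
  -> S10 reached at distance 7
Shortest path length = 7

7


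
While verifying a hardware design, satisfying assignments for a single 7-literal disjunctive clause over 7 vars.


Step 1: Total=2^7=128
Step 2: Unsat when all 7 false: 2^0=1
Step 3: Sat=128-1=127

127


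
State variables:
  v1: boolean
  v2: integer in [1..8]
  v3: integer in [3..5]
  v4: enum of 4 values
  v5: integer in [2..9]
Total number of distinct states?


State space = product of domain sizes of all variables.
Domain sizes:
  v1 (boolean): 2
  v2 (integer in [1..8]): 8
  v3 (integer in [3..5]): 3
  v4 (enum of 4 values): 4
  v5 (integer in [2..9]): 8
Product = 2 * 8 * 3 * 4 * 8 = 1536

1536


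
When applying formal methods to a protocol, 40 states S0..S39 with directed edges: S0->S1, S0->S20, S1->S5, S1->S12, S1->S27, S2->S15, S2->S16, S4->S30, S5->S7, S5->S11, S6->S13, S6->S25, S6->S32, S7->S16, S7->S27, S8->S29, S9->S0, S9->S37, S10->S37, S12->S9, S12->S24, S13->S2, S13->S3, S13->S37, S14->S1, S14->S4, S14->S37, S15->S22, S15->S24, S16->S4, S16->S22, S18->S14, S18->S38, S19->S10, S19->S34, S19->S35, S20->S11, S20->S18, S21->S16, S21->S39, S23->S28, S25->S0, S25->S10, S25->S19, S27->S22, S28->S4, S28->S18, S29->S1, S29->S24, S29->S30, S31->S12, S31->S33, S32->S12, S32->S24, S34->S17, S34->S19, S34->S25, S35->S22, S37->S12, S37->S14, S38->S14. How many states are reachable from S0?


BFS from S0:
  layer 0: {S0}
  layer 1: {S1, S20}
  layer 2: {S5, S11, S12, S18, S27}
  layer 3: {S7, S9, S14, S22, S24, S38}
  layer 4: {S4, S16, S37}
  layer 5: {S30}
Reachable set: {S0, S1, S4, S5, S7, S9, S11, S12, S14, S16, S18, S20, S22, S24, S27, S30, S37, S38}
Count = 18

18


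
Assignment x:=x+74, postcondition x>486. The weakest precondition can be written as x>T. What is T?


Formula: wp(x:=E, P) = P[E/x] (substitute E for x in postcondition)
Step 1: Postcondition: x>486
Step 2: Substitute x+74 for x: x+74>486
Step 3: Solve for x: x > 486-74 = 412

412


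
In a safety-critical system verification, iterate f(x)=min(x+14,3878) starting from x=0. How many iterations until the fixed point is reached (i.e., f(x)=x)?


Step 1: x=0, cap=3878, increment=14
Step 2: x grows by 14 each step until capped at 3878; fixed point is x=3878
Step 3: iterations = ceil(3878/14) = 277

277


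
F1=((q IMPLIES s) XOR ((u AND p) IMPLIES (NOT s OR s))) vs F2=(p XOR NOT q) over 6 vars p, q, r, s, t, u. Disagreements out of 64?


F1 = ((q IMPLIES s) XOR ((u AND p) IMPLIES (NOT s OR s)))
F2 = (p XOR NOT q)
Evaluate both on each of 64 rows (bits = p,q,r,s,t,u):
  row 0 [000000]: F1=0 F2=1 (differ) -> 1
  row 1 [000001]: F1=0 F2=1 (differ) -> 1
  row 2 [000010]: F1=0 F2=1 (differ) -> 1
  row 3 [000011]: F1=0 F2=1 (differ) -> 1
  row 4 [000100]: F1=0 F2=1 (differ) -> 1
  (every remaining row is evaluated the same way; all 64 results are listed next)
Full result column, 8 rows per line (p,q,r fixed per line; s,t,u runs 000..111 left to right):
  rows 0-7 [p,q,r=000]: 11111111  (ones: 8)
  rows 8-15 [p,q,r=001]: 11111111  (ones: 8)
  rows 16-23 [p,q,r=010]: 11110000  (ones: 4)
  rows 24-31 [p,q,r=011]: 11110000  (ones: 4)
  rows 32-39 [p,q,r=100]: 00000000  (ones: 0)
  rows 40-47 [p,q,r=101]: 00000000  (ones: 0)
  rows 48-55 [p,q,r=110]: 00001111  (ones: 4)
  rows 56-63 [p,q,r=111]: 00001111  (ones: 4)
Disagreements = 8+8+4+4+0+0+4+4 = 32

32


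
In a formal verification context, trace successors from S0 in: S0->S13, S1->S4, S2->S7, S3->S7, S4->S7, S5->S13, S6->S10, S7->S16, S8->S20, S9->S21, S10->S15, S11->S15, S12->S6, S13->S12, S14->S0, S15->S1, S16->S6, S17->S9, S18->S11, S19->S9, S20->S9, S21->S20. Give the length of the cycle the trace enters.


Trace from S0 until a state repeats:
  S0 -> S13 -> S12 -> S6 -> S10 -> S15 -> S1 -> S4 -> S7 -> S16 -> S6
S6 first seen at step 3, revisited at step 10.
Cycle length = 10 - 3 = 7

7


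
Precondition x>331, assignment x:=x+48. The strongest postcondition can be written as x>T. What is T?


Formula: sp(P, x:=E) = exists old_x. (x = E[old_x/x]) AND P[old_x/x] (old_x is the value of x before the assignment; eliminate old_x by solving x = E[old_x/x] for old_x)
Step 1: Precondition P: x>331, i.e. old_x > 331
Step 2: Assignment gives x = old_x + 48, so old_x = x - 48
Step 3: Substitute into P: x - 48 > 331
Step 4: Simplify: x > 331+48 = 379

379


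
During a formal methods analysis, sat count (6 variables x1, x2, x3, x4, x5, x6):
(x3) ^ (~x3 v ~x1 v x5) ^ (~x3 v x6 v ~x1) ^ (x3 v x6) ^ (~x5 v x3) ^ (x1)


CNF with 6 clauses over 6 vars (64 assignments).
An assignment satisfies CNF iff every clause has >=1 true literal.
Check each row (bits = x1,x2,x3,x4,x5,x6; clause T/F shown):
  row 0 [000000]: clauses=FTTFTF -> 0
  row 1 [000001]: clauses=FTTTTF -> 0
  row 2 [000010]: clauses=FTTFFF -> 0
  row 3 [000011]: clauses=FTTTFF -> 0
  row 4 [000100]: clauses=FTTFTF -> 0
  (every remaining row is evaluated the same way; all 64 results are listed next)
Full result column, 8 rows per line (x1,x2,x3 fixed per line; x4,x5,x6 runs 000..111 left to right):
  rows 0-7 [x1,x2,x3=000]: 00000000  (ones: 0)
  rows 8-15 [x1,x2,x3=001]: 00000000  (ones: 0)
  rows 16-23 [x1,x2,x3=010]: 00000000  (ones: 0)
  rows 24-31 [x1,x2,x3=011]: 00000000  (ones: 0)
  rows 32-39 [x1,x2,x3=100]: 00000000  (ones: 0)
  rows 40-47 [x1,x2,x3=101]: 00010001  (ones: 2)
  rows 48-55 [x1,x2,x3=110]: 00000000  (ones: 0)
  rows 56-63 [x1,x2,x3=111]: 00010001  (ones: 2)
Satisfying assignments = 0+0+0+0+0+2+0+2 = 4

4


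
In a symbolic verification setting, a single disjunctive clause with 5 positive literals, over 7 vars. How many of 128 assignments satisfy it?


Step 1: Total=2^7=128
Step 2: Unsat when all 5 false: 2^2=4
Step 3: Sat=128-4=124

124


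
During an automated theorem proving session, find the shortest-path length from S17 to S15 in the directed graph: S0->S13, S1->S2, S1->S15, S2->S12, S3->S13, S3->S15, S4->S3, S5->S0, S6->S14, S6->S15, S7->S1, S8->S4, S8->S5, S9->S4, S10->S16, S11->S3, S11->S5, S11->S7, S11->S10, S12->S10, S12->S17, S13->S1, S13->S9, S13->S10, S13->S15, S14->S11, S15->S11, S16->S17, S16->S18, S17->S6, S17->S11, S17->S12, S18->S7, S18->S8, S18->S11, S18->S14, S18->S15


BFS layer-by-layer from S17:
  dist 0: {S17}
  dist 1: {S6, S11, S12}
  dist 2: {S3, S5, S7, S10, S14, S15}
  -> S15 reached at distance 2
Shortest path length = 2

2


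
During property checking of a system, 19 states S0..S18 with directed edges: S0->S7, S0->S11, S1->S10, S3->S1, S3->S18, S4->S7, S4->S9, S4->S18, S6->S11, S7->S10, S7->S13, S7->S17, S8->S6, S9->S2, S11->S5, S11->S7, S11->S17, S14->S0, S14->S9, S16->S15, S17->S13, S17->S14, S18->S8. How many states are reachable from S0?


BFS from S0:
  layer 0: {S0}
  layer 1: {S7, S11}
  layer 2: {S5, S10, S13, S17}
  layer 3: {S14}
  layer 4: {S9}
  layer 5: {S2}
Reachable set: {S0, S2, S5, S7, S9, S10, S11, S13, S14, S17}
Count = 10

10


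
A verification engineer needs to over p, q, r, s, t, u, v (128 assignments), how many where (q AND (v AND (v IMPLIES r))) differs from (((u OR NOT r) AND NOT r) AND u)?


F1 = (q AND (v AND (v IMPLIES r)))
F2 = (((u OR NOT r) AND NOT r) AND u)
Evaluate both on each of 128 rows (bits = p,q,r,s,t,u,v):
  row 0 [0000000]: F1=0 F2=0 -> 0
  row 1 [0000001]: F1=0 F2=0 -> 0
  row 2 [0000010]: F1=0 F2=1 (differ) -> 1
  row 3 [0000011]: F1=0 F2=1 (differ) -> 1
  row 4 [0000100]: F1=0 F2=0 -> 0
  (every remaining row is evaluated the same way; all 128 results are listed next)
Full result column, 8 rows per line (p,q,r,s fixed per line; t,u,v runs 000..111 left to right):
  rows 0-7 [p,q,r,s=0000]: 00110011  (ones: 4)
  rows 8-15 [p,q,r,s=0001]: 00110011  (ones: 4)
  rows 16-23 [p,q,r,s=0010]: 00000000  (ones: 0)
  rows 24-31 [p,q,r,s=0011]: 00000000  (ones: 0)
  rows 32-39 [p,q,r,s=0100]: 00110011  (ones: 4)
  rows 40-47 [p,q,r,s=0101]: 00110011  (ones: 4)
  rows 48-55 [p,q,r,s=0110]: 01010101  (ones: 4)
  rows 56-63 [p,q,r,s=0111]: 01010101  (ones: 4)
  rows 64-71 [p,q,r,s=1000]: 00110011  (ones: 4)
  rows 72-79 [p,q,r,s=1001]: 00110011  (ones: 4)
  rows 80-87 [p,q,r,s=1010]: 00000000  (ones: 0)
  rows 88-95 [p,q,r,s=1011]: 00000000  (ones: 0)
  rows 96-103 [p,q,r,s=1100]: 00110011  (ones: 4)
  rows 104-111 [p,q,r,s=1101]: 00110011  (ones: 4)
  rows 112-119 [p,q,r,s=1110]: 01010101  (ones: 4)
  rows 120-127 [p,q,r,s=1111]: 01010101  (ones: 4)
Disagreements = 4+4+0+0+4+4+4+4+4+4+0+0+4+4+4+4 = 48

48


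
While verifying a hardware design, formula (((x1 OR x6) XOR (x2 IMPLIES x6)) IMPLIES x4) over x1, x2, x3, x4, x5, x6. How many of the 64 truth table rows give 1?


Formula: (((x1 OR x6) XOR (x2 IMPLIES x6)) IMPLIES x4) over 6 vars (64 rows)
Evaluate each row (x1, x2, x3, x4, x5, x6 as bits, MSB first):
  row 0 [000000]: (((0 OR 0) XOR (0 IMPLIES 0)) IMPLIES 0) -> 0
  row 1 [000001]: (((0 OR 1) XOR (0 IMPLIES 1)) IMPLIES 0) -> 1
  row 2 [000010]: (((0 OR 0) XOR (0 IMPLIES 0)) IMPLIES 0) -> 0
  row 3 [000011]: (((0 OR 1) XOR (0 IMPLIES 1)) IMPLIES 0) -> 1
  row 4 [000100]: (((0 OR 0) XOR (0 IMPLIES 0)) IMPLIES 1) -> 1
  (every remaining row is evaluated the same way; all 64 results are listed next)
Full result column, 8 rows per line (x1,x2,x3 fixed per line; x4,x5,x6 runs 000..111 left to right):
  rows 0-7 [x1,x2,x3=000]: 01011111  (ones: 6)
  rows 8-15 [x1,x2,x3=001]: 01011111  (ones: 6)
  rows 16-23 [x1,x2,x3=010]: 11111111  (ones: 8)
  rows 24-31 [x1,x2,x3=011]: 11111111  (ones: 8)
  rows 32-39 [x1,x2,x3=100]: 11111111  (ones: 8)
  rows 40-47 [x1,x2,x3=101]: 11111111  (ones: 8)
  rows 48-55 [x1,x2,x3=110]: 01011111  (ones: 6)
  rows 56-63 [x1,x2,x3=111]: 01011111  (ones: 6)
Count of 1-rows = 6+6+8+8+8+8+6+6 = 56

56


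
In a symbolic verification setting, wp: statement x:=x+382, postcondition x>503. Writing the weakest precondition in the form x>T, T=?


Formula: wp(x:=E, P) = P[E/x] (substitute E for x in postcondition)
Step 1: Postcondition: x>503
Step 2: Substitute x+382 for x: x+382>503
Step 3: Solve for x: x > 503-382 = 121

121


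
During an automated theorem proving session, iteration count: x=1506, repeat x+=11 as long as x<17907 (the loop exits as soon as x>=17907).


Step 1: x goes from 1506 toward 17907 by 11; the body runs while x<17907, so iterations = ceil((bound-start)/step)
Step 2: Distance=16401
Step 3: ceil(16401/11)=1491

1491


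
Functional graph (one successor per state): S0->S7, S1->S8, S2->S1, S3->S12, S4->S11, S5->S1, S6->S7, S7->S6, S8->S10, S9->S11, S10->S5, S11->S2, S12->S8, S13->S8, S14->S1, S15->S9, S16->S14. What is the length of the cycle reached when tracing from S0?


Trace from S0 until a state repeats:
  S0 -> S7 -> S6 -> S7
S7 first seen at step 1, revisited at step 3.
Cycle length = 3 - 1 = 2

2


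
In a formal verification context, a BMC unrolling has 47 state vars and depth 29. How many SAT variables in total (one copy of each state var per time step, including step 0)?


BMC unrolls to depth k, creating one copy of each state var for steps 0..k.
Step count = 29 + 1 = 30 (steps 0 through 29)
Vars per step = 47
Total = 47 * 30 = 1410

1410


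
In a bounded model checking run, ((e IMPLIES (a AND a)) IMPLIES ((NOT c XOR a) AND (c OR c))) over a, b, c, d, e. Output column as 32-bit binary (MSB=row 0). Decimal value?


Formula: ((e IMPLIES (a AND a)) IMPLIES ((NOT c XOR a) AND (c OR c))) over a, b, c, d, e (32 rows)
Evaluate each row (bits = a,b,c,d,e, MSB first):
  row 0 [00000]: ((0 IMPLIES (0 AND 0)) IMPLIES ((NOT 0 XOR 0) AND (0 OR 0))) -> 0
  row 1 [00001]: ((1 IMPLIES (0 AND 0)) IMPLIES ((NOT 0 XOR 0) AND (0 OR 0))) -> 1
  row 2 [00010]: ((0 IMPLIES (0 AND 0)) IMPLIES ((NOT 0 XOR 0) AND (0 OR 0))) -> 0
  row 3 [00011]: ((1 IMPLIES (0 AND 0)) IMPLIES ((NOT 0 XOR 0) AND (0 OR 0))) -> 1
  row 4 [00100]: ((0 IMPLIES (0 AND 0)) IMPLIES ((NOT 1 XOR 0) AND (1 OR 1))) -> 0
  row 5 [00101]: ((1 IMPLIES (0 AND 0)) IMPLIES ((NOT 1 XOR 0) AND (1 OR 1))) -> 1
  row 6 [00110]: ((0 IMPLIES (0 AND 0)) IMPLIES ((NOT 1 XOR 0) AND (1 OR 1))) -> 0
  row 7 [00111]: ((1 IMPLIES (0 AND 0)) IMPLIES ((NOT 1 XOR 0) AND (1 OR 1))) -> 1
  row 8 [01000]: ((0 IMPLIES (0 AND 0)) IMPLIES ((NOT 0 XOR 0) AND (0 OR 0))) -> 0
  row 9 [01001]: ((1 IMPLIES (0 AND 0)) IMPLIES ((NOT 0 XOR 0) AND (0 OR 0))) -> 1
  row 10 [01010]: ((0 IMPLIES (0 AND 0)) IMPLIES ((NOT 0 XOR 0) AND (0 OR 0))) -> 0
  row 11 [01011]: ((1 IMPLIES (0 AND 0)) IMPLIES ((NOT 0 XOR 0) AND (0 OR 0))) -> 1
  row 12 [01100]: ((0 IMPLIES (0 AND 0)) IMPLIES ((NOT 1 XOR 0) AND (1 OR 1))) -> 0
  row 13 [01101]: ((1 IMPLIES (0 AND 0)) IMPLIES ((NOT 1 XOR 0) AND (1 OR 1))) -> 1
  row 14 [01110]: ((0 IMPLIES (0 AND 0)) IMPLIES ((NOT 1 XOR 0) AND (1 OR 1))) -> 0
  row 15 [01111]: ((1 IMPLIES (0 AND 0)) IMPLIES ((NOT 1 XOR 0) AND (1 OR 1))) -> 1
  row 16 [10000]: ((0 IMPLIES (1 AND 1)) IMPLIES ((NOT 0 XOR 1) AND (0 OR 0))) -> 0
  row 17 [10001]: ((1 IMPLIES (1 AND 1)) IMPLIES ((NOT 0 XOR 1) AND (0 OR 0))) -> 0
  row 18 [10010]: ((0 IMPLIES (1 AND 1)) IMPLIES ((NOT 0 XOR 1) AND (0 OR 0))) -> 0
  row 19 [10011]: ((1 IMPLIES (1 AND 1)) IMPLIES ((NOT 0 XOR 1) AND (0 OR 0))) -> 0
  row 20 [10100]: ((0 IMPLIES (1 AND 1)) IMPLIES ((NOT 1 XOR 1) AND (1 OR 1))) -> 1
  row 21 [10101]: ((1 IMPLIES (1 AND 1)) IMPLIES ((NOT 1 XOR 1) AND (1 OR 1))) -> 1
  row 22 [10110]: ((0 IMPLIES (1 AND 1)) IMPLIES ((NOT 1 XOR 1) AND (1 OR 1))) -> 1
  row 23 [10111]: ((1 IMPLIES (1 AND 1)) IMPLIES ((NOT 1 XOR 1) AND (1 OR 1))) -> 1
  row 24 [11000]: ((0 IMPLIES (1 AND 1)) IMPLIES ((NOT 0 XOR 1) AND (0 OR 0))) -> 0
  row 25 [11001]: ((1 IMPLIES (1 AND 1)) IMPLIES ((NOT 0 XOR 1) AND (0 OR 0))) -> 0
  row 26 [11010]: ((0 IMPLIES (1 AND 1)) IMPLIES ((NOT 0 XOR 1) AND (0 OR 0))) -> 0
  row 27 [11011]: ((1 IMPLIES (1 AND 1)) IMPLIES ((NOT 0 XOR 1) AND (0 OR 0))) -> 0
  row 28 [11100]: ((0 IMPLIES (1 AND 1)) IMPLIES ((NOT 1 XOR 1) AND (1 OR 1))) -> 1
  row 29 [11101]: ((1 IMPLIES (1 AND 1)) IMPLIES ((NOT 1 XOR 1) AND (1 OR 1))) -> 1
  row 30 [11110]: ((0 IMPLIES (1 AND 1)) IMPLIES ((NOT 1 XOR 1) AND (1 OR 1))) -> 1
  row 31 [11111]: ((1 IMPLIES (1 AND 1)) IMPLIES ((NOT 1 XOR 1) AND (1 OR 1))) -> 1
Full result column, 4 rows per line (a,b,c fixed per line; d,e runs 00..11 left to right):
  rows 0-3 [a,b,c=000]: 0101  = hex 5
  rows 4-7 [a,b,c=001]: 0101  = hex 5
  rows 8-11 [a,b,c=010]: 0101  = hex 5
  rows 12-15 [a,b,c=011]: 0101  = hex 5
  rows 16-19 [a,b,c=100]: 0000  = hex 0
  rows 20-23 [a,b,c=101]: 1111  = hex F
  rows 24-27 [a,b,c=110]: 0000  = hex 0
  rows 28-31 [a,b,c=111]: 1111  = hex F
Output column (row 0 .. row 31) = 01010101010101010000111100001111
Output column grouped in 4s = 0101 0101 0101 0101 0000 1111 0000 1111 = 0x55550F0F
Convert to decimal digit by digit (value = value*16 + digit):
  5 -> 5
  5*16 + 5 = 85
  85*16 + 5 = 1365
  1365*16 + 5 = 21845
  21845*16 + 0 = 349520
  349520*16 + 15 (F) = 5592335
  5592335*16 + 0 = 89477360
  89477360*16 + 15 (F) = 1431637775
Decimal = 1431637775

1431637775


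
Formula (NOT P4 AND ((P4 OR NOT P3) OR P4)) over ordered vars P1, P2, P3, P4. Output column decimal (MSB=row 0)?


Formula: (NOT P4 AND ((P4 OR NOT P3) OR P4)) over P1, P2, P3, P4 (16 rows)
Evaluate each row (bits = P1,P2,P3,P4, MSB first):
  row 0 [0000]: (NOT 0 AND ((0 OR NOT 0) OR 0)) -> 1
  row 1 [0001]: (NOT 1 AND ((1 OR NOT 0) OR 1)) -> 0
  row 2 [0010]: (NOT 0 AND ((0 OR NOT 1) OR 0)) -> 0
  row 3 [0011]: (NOT 1 AND ((1 OR NOT 1) OR 1)) -> 0
  row 4 [0100]: (NOT 0 AND ((0 OR NOT 0) OR 0)) -> 1
  row 5 [0101]: (NOT 1 AND ((1 OR NOT 0) OR 1)) -> 0
  row 6 [0110]: (NOT 0 AND ((0 OR NOT 1) OR 0)) -> 0
  row 7 [0111]: (NOT 1 AND ((1 OR NOT 1) OR 1)) -> 0
  row 8 [1000]: (NOT 0 AND ((0 OR NOT 0) OR 0)) -> 1
  row 9 [1001]: (NOT 1 AND ((1 OR NOT 0) OR 1)) -> 0
  row 10 [1010]: (NOT 0 AND ((0 OR NOT 1) OR 0)) -> 0
  row 11 [1011]: (NOT 1 AND ((1 OR NOT 1) OR 1)) -> 0
  row 12 [1100]: (NOT 0 AND ((0 OR NOT 0) OR 0)) -> 1
  row 13 [1101]: (NOT 1 AND ((1 OR NOT 0) OR 1)) -> 0
  row 14 [1110]: (NOT 0 AND ((0 OR NOT 1) OR 0)) -> 0
  row 15 [1111]: (NOT 1 AND ((1 OR NOT 1) OR 1)) -> 0
Full result column, 4 rows per line (P1,P2 fixed per line; P3,P4 runs 00..11 left to right):
  rows 0-3 [P1,P2=00]: 1000  = hex 8
  rows 4-7 [P1,P2=01]: 1000  = hex 8
  rows 8-11 [P1,P2=10]: 1000  = hex 8
  rows 12-15 [P1,P2=11]: 1000  = hex 8
Output column (row 0 .. row 15) = 1000100010001000
Output column grouped in 4s = 1000 1000 1000 1000 = 0x8888
Convert to decimal digit by digit (value = value*16 + digit):
  8 -> 8
  8*16 + 8 = 136
  136*16 + 8 = 2184
  2184*16 + 8 = 34952
Decimal = 34952

34952
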